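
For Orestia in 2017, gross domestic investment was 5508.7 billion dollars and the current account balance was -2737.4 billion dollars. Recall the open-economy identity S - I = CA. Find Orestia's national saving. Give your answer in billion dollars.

S = I + CA = 5508.7 + (-2737.4) = 2771.3

2771.3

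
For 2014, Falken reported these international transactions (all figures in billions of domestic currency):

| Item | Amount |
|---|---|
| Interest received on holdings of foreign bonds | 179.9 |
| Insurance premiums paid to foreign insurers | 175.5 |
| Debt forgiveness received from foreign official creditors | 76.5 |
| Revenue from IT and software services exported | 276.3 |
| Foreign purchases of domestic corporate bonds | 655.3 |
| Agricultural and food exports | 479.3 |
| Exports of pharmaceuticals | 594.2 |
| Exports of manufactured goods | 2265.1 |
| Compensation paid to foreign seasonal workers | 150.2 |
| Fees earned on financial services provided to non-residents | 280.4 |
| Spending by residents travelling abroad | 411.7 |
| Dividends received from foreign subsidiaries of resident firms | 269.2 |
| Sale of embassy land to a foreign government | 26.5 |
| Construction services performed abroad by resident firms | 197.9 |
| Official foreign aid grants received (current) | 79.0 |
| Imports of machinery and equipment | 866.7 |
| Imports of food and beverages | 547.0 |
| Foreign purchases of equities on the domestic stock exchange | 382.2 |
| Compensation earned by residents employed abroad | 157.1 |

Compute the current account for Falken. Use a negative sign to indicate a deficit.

Goods: 2265.1 + 594.2 + 479.3 - 866.7 - 547.0 = 1924.9
Services: 276.3 - 175.5 + 197.9 - 411.7 + 280.4 = 167.4
Primary income: 179.9 + 269.2 - 150.2 + 157.1 = 456.0
Secondary income: 79.0
Current account = 1924.9 + 167.4 + 456.0 + 79.0 = 2627.3
(Excluded from the current account — capital account: debt forgiveness received from foreign official creditors 76.5, sale of embassy land to a foreign government 26.5; financial account: foreign purchases of domestic corporate bonds 655.3, foreign purchases of equities on the domestic stock exchange 382.2.)

2627.3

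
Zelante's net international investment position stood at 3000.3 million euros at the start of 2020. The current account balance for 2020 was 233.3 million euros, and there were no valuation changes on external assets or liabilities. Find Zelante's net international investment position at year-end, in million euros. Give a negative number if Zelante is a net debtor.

3233.6

With no valuation effects, change in NIIP = current account = 233.3
End-of-year NIIP = 3000.3 + 233.3 = 3233.6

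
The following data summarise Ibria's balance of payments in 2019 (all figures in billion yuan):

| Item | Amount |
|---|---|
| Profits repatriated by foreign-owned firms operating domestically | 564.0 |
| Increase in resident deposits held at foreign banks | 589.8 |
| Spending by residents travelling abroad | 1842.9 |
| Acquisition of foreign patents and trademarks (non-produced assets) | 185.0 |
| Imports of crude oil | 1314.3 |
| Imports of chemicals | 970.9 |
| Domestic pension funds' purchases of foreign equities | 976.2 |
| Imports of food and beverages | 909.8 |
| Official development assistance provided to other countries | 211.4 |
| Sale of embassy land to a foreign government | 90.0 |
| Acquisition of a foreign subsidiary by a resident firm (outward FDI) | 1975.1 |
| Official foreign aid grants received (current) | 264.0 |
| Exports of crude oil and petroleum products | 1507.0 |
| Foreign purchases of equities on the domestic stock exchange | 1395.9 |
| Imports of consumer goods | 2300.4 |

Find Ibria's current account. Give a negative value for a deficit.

-6342.7

Goods: -970.9 + 1507.0 - 2300.4 - 1314.3 - 909.8 = -3988.4
Services: -1842.9
Primary income: -564.0
Secondary income: 264.0 - 211.4 = 52.6
Current account = (-3988.4) + (-1842.9) + (-564.0) + 52.6 = -6342.7
(Excluded from the current account — financial account: increase in resident deposits held at foreign banks 589.8, domestic pension funds' purchases of foreign equities 976.2, acquisition of a foreign subsidiary by a resident firm (outward FDI) 1975.1, foreign purchases of equities on the domestic stock exchange 1395.9; capital account: acquisition of foreign patents and trademarks (non-produced assets) 185.0, sale of embassy land to a foreign government 90.0.)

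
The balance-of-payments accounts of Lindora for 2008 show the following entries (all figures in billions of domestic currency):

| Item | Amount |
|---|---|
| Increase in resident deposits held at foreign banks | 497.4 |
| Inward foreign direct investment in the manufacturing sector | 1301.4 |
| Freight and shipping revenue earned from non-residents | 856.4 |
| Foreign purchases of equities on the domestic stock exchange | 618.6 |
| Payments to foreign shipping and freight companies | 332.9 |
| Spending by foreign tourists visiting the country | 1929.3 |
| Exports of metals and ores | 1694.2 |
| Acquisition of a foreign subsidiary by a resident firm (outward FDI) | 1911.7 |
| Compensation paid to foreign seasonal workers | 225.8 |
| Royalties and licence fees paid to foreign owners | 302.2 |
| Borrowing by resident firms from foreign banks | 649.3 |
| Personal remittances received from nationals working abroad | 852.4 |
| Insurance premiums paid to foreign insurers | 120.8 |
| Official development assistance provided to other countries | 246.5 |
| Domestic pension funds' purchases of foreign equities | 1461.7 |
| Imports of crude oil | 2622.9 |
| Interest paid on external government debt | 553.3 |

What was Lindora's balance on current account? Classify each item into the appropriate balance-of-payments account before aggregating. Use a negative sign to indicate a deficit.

927.9

Goods: 1694.2 - 2622.9 = -928.7
Services: -120.8 - 332.9 + 1929.3 + 856.4 - 302.2 = 2029.8
Primary income: -225.8 - 553.3 = -779.1
Secondary income: 852.4 - 246.5 = 605.9
Current account = (-928.7) + 2029.8 + (-779.1) + 605.9 = 927.9
(Excluded from the current account — financial account: increase in resident deposits held at foreign banks 497.4, inward foreign direct investment in the manufacturing sector 1301.4, foreign purchases of equities on the domestic stock exchange 618.6, acquisition of a foreign subsidiary by a resident firm (outward FDI) 1911.7, borrowing by resident firms from foreign banks 649.3, domestic pension funds' purchases of foreign equities 1461.7.)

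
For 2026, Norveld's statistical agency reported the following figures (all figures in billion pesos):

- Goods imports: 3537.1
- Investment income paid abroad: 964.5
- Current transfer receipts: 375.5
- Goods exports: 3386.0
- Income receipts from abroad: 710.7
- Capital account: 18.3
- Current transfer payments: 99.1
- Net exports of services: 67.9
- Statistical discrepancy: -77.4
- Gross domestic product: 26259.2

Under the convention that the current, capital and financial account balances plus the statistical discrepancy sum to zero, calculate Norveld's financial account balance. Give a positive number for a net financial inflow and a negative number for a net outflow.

119.7

Goods balance = 3386.0 - 3537.1 = -151.1
Services balance = 67.9
Trade balance (goods + services) = -151.1 + 67.9 = -83.2
Net primary income = 710.7 - 964.5 = -253.8
Net secondary income = 375.5 - 99.1 = 276.4
Current account = -83.2 + (-253.8) + 276.4 = -60.6
Financial account = -(-60.6 + 18.3 + (-77.4)) = 119.7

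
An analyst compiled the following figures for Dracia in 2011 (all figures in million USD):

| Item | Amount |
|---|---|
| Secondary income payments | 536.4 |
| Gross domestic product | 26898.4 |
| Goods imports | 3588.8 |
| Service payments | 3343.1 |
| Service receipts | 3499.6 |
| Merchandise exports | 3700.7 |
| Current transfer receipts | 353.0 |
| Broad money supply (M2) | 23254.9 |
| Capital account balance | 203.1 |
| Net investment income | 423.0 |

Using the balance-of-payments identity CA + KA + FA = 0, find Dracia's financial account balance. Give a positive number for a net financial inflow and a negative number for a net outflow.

-711.1

Goods balance = 3700.7 - 3588.8 = 111.9
Services balance = 3499.6 - 3343.1 = 156.5
Trade balance (goods + services) = 111.9 + 156.5 = 268.4
Net primary income = 423.0
Net secondary income = 353.0 - 536.4 = -183.4
Current account = 268.4 + 423.0 + (-183.4) = 508.0
Financial account = -(508.0 + 203.1) = -711.1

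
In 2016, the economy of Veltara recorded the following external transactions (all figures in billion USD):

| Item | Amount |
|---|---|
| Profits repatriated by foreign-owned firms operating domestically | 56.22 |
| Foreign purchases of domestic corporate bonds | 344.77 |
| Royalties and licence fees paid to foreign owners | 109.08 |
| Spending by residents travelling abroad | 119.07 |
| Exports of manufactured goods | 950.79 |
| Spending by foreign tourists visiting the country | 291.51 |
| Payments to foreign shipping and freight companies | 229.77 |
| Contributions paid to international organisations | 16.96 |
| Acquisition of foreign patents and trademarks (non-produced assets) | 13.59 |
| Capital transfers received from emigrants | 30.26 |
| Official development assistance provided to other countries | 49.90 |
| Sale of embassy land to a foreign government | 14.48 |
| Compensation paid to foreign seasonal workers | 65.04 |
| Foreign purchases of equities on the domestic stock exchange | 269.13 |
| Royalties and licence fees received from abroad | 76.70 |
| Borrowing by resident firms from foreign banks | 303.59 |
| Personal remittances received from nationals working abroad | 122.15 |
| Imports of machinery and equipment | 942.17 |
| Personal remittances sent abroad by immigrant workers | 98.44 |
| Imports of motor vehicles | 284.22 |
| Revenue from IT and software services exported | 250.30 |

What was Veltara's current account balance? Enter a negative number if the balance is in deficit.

-279.42

Goods: -942.17 - 284.22 + 950.79 = -275.60
Services: -109.08 + 250.30 + 291.51 - 229.77 + 76.70 - 119.07 = 160.59
Primary income: -65.04 - 56.22 = -121.26
Secondary income: -49.90 - 16.96 - 98.44 + 122.15 = -43.15
Current account = (-275.60) + 160.59 + (-121.26) + (-43.15) = -279.42
(Excluded from the current account — financial account: foreign purchases of domestic corporate bonds 344.77, foreign purchases of equities on the domestic stock exchange 269.13, borrowing by resident firms from foreign banks 303.59; capital account: acquisition of foreign patents and trademarks (non-produced assets) 13.59, capital transfers received from emigrants 30.26, sale of embassy land to a foreign government 14.48.)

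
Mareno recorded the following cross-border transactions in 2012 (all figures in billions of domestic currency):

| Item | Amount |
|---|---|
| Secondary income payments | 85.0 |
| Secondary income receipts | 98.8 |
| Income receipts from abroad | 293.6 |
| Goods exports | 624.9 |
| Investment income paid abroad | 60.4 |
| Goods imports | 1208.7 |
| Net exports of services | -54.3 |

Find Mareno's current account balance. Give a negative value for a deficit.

-391.1

Goods balance = 624.9 - 1208.7 = -583.8
Services balance = -54.3
Trade balance (goods + services) = -583.8 + (-54.3) = -638.1
Net primary income = 293.6 - 60.4 = 233.2
Net secondary income = 98.8 - 85.0 = 13.8
Current account = -638.1 + 233.2 + 13.8 = -391.1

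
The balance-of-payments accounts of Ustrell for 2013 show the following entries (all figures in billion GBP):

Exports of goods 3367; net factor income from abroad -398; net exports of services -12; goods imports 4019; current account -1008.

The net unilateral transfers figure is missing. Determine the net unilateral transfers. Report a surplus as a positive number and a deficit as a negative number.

Current account = goods balance + services balance + net primary income + net secondary income
Sum of the known components = -1062
Net unilateral transfers = CA - (known components) = -1008 - (-1062) = 54

54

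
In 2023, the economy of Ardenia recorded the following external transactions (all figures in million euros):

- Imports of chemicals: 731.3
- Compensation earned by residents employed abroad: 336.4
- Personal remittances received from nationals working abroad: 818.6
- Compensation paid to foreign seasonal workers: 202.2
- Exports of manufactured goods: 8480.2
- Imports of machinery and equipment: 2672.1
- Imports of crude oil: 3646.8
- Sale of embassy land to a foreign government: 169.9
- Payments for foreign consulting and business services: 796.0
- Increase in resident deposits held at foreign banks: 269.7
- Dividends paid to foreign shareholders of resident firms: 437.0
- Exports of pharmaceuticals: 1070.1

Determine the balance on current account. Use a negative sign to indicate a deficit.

Goods: -3646.8 - 2672.1 + 1070.1 + 8480.2 - 731.3 = 2500.1
Services: -796.0
Primary income: -437.0 + 336.4 - 202.2 = -302.8
Secondary income: 818.6
Current account = 2500.1 + (-796.0) + (-302.8) + 818.6 = 2219.9
(Excluded from the current account — capital account: sale of embassy land to a foreign government 169.9; financial account: increase in resident deposits held at foreign banks 269.7.)

2219.9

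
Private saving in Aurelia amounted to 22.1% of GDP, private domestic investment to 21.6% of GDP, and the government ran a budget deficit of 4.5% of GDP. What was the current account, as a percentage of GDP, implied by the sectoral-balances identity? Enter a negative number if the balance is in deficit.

-4.0

By the sectoral-balances identity, CA = (S_private - I) + (T - G).
Private balance = 22.1 - 21.6 = 0.5
Government balance (T - G) = -4.5
CA = 0.5 + (-4.5) = -4.0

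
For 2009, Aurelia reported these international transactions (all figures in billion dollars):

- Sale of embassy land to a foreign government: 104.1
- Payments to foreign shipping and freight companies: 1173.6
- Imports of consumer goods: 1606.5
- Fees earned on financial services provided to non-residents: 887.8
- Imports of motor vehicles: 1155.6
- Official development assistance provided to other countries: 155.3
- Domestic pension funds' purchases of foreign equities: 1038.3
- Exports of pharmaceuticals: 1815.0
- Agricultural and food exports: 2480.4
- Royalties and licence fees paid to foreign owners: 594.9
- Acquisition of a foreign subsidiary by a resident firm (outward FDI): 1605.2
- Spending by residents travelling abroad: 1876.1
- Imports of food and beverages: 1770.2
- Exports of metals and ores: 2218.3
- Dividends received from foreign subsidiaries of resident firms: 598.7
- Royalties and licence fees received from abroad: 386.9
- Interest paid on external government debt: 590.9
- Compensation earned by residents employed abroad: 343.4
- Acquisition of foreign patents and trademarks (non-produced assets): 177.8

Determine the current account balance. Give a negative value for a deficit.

Goods: 2480.4 + 1815.0 - 1155.6 + 2218.3 - 1606.5 - 1770.2 = 1981.4
Services: -594.9 + 887.8 + 386.9 - 1173.6 - 1876.1 = -2369.9
Primary income: 343.4 + 598.7 - 590.9 = 351.2
Secondary income: -155.3
Current account = 1981.4 + (-2369.9) + 351.2 + (-155.3) = -192.6
(Excluded from the current account — capital account: sale of embassy land to a foreign government 104.1, acquisition of foreign patents and trademarks (non-produced assets) 177.8; financial account: domestic pension funds' purchases of foreign equities 1038.3, acquisition of a foreign subsidiary by a resident firm (outward FDI) 1605.2.)

-192.6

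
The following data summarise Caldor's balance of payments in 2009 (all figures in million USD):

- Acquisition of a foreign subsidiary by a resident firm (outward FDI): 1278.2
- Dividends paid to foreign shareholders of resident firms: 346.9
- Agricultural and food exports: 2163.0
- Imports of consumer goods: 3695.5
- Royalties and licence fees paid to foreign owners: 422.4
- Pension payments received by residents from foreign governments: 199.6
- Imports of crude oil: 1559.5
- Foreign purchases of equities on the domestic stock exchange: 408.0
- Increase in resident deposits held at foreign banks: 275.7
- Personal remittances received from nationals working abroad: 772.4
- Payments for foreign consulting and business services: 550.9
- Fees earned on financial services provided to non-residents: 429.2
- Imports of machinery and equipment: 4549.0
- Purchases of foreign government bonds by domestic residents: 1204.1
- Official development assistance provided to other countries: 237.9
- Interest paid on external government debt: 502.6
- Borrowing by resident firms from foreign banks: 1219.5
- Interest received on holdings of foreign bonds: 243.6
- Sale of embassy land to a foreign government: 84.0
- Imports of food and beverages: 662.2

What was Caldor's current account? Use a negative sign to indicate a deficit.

-8719.1

Goods: -662.2 - 3695.5 + 2163.0 - 1559.5 - 4549.0 = -8303.2
Services: -550.9 - 422.4 + 429.2 = -544.1
Primary income: 243.6 - 502.6 - 346.9 = -605.9
Secondary income: 772.4 - 237.9 + 199.6 = 734.1
Current account = (-8303.2) + (-544.1) + (-605.9) + 734.1 = -8719.1
(Excluded from the current account — financial account: acquisition of a foreign subsidiary by a resident firm (outward FDI) 1278.2, foreign purchases of equities on the domestic stock exchange 408.0, increase in resident deposits held at foreign banks 275.7, purchases of foreign government bonds by domestic residents 1204.1, borrowing by resident firms from foreign banks 1219.5; capital account: sale of embassy land to a foreign government 84.0.)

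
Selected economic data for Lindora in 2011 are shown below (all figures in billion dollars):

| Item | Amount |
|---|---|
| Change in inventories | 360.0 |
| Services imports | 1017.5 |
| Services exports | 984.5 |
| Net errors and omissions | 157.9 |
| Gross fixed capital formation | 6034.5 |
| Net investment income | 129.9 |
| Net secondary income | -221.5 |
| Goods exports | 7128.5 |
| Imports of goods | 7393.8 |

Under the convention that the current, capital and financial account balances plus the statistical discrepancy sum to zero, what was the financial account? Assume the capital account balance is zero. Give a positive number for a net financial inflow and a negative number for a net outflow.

232.0

Goods balance = 7128.5 - 7393.8 = -265.3
Services balance = 984.5 - 1017.5 = -33.0
Trade balance (goods + services) = -265.3 + (-33.0) = -298.3
Net primary income = 129.9
Net secondary income = -221.5
Current account = -298.3 + 129.9 + (-221.5) = -389.9
Financial account = -(-389.9 + 157.9) = 232.0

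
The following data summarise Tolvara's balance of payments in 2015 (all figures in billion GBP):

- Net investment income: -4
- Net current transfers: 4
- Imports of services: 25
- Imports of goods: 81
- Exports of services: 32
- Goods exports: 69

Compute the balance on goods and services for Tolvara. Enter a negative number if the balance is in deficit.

-5

Goods balance = 69 - 81 = -12
Services balance = 32 - 25 = 7
Trade balance (goods + services) = -12 + 7 = -5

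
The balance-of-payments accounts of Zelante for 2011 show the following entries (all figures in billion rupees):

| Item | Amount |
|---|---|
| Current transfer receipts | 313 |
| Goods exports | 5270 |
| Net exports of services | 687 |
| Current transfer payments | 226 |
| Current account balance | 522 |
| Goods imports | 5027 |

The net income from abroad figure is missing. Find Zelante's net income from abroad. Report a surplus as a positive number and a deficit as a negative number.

-495

Current account = goods balance + services balance + net primary income + net secondary income
Sum of the known components = 1017
Net income from abroad = CA - (known components) = 522 - 1017 = -495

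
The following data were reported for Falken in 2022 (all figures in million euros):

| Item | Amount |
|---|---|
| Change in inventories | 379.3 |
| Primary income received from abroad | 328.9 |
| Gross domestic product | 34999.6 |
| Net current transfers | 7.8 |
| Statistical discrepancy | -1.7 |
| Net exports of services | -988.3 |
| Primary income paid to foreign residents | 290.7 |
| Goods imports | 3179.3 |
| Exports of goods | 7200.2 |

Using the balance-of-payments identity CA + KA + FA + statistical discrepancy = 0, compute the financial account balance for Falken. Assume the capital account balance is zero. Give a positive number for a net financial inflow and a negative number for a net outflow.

Goods balance = 7200.2 - 3179.3 = 4020.9
Services balance = -988.3
Trade balance (goods + services) = 4020.9 + (-988.3) = 3032.6
Net primary income = 328.9 - 290.7 = 38.2
Net secondary income = 7.8
Current account = 3032.6 + 38.2 + 7.8 = 3078.6
Financial account = -(3078.6 + (-1.7)) = -3076.9

-3076.9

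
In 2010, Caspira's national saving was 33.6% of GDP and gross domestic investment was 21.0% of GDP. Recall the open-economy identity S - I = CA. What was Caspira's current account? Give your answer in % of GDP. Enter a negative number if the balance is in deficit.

12.6

CA = S - I = 33.6 - 21.0 = 12.6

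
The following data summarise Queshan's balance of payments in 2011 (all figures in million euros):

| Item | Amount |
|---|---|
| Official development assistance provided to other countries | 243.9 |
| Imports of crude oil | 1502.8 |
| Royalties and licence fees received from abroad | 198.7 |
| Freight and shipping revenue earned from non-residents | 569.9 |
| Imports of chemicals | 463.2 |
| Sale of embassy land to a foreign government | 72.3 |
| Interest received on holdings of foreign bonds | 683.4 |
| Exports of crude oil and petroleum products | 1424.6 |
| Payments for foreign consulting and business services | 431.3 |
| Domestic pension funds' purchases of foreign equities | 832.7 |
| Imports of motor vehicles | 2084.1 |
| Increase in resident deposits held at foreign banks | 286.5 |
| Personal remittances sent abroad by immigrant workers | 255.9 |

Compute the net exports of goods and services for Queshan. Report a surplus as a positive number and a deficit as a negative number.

Goods: -1502.8 - 463.2 + 1424.6 - 2084.1 = -2625.5
Services: 569.9 - 431.3 + 198.7 = 337.3
Trade balance = -2625.5 + 337.3 = -2288.2
(Excluded from the trade balance — secondary income: official development assistance provided to other countries 243.9, personal remittances sent abroad by immigrant workers 255.9; capital account: sale of embassy land to a foreign government 72.3; primary income: interest received on holdings of foreign bonds 683.4; financial account: domestic pension funds' purchases of foreign equities 832.7, increase in resident deposits held at foreign banks 286.5.)

-2288.2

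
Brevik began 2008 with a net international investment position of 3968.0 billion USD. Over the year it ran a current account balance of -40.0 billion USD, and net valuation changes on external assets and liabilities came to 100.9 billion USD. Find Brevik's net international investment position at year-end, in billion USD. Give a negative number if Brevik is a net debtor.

4028.9

Change in NIIP = current account + net valuation change = -40.0 + 100.9 = 60.9
End-of-year NIIP = 3968.0 + 60.9 = 4028.9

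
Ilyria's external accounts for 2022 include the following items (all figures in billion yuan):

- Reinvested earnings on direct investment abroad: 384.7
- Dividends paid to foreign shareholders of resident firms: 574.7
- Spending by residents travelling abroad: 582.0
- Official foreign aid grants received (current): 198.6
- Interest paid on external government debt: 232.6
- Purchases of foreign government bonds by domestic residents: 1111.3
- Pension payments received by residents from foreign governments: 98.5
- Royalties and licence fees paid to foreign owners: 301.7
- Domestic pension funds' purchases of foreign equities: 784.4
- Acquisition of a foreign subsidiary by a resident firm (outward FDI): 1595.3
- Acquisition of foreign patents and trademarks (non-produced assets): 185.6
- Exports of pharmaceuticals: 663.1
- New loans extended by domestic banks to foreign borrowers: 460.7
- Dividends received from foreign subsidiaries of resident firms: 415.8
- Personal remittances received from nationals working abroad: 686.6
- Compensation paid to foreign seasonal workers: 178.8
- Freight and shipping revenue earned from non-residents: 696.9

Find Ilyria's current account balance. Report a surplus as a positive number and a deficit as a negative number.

1274.4

Goods: 663.1
Services: 696.9 - 301.7 - 582.0 = -186.8
Primary income: 415.8 - 232.6 + 384.7 - 178.8 - 574.7 = -185.6
Secondary income: 686.6 + 198.6 + 98.5 = 983.7
Current account = 663.1 + (-186.8) + (-185.6) + 983.7 = 1274.4
(Excluded from the current account — financial account: purchases of foreign government bonds by domestic residents 1111.3, domestic pension funds' purchases of foreign equities 784.4, acquisition of a foreign subsidiary by a resident firm (outward FDI) 1595.3, new loans extended by domestic banks to foreign borrowers 460.7; capital account: acquisition of foreign patents and trademarks (non-produced assets) 185.6.)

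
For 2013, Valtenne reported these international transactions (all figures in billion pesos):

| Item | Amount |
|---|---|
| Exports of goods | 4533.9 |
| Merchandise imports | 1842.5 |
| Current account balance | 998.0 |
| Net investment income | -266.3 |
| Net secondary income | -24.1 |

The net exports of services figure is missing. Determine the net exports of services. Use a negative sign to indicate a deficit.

Current account = goods balance + services balance + net primary income + net secondary income
Sum of the known components = 2401.0
Net exports of services = CA - (known components) = 998.0 - 2401.0 = -1403.0

-1403.0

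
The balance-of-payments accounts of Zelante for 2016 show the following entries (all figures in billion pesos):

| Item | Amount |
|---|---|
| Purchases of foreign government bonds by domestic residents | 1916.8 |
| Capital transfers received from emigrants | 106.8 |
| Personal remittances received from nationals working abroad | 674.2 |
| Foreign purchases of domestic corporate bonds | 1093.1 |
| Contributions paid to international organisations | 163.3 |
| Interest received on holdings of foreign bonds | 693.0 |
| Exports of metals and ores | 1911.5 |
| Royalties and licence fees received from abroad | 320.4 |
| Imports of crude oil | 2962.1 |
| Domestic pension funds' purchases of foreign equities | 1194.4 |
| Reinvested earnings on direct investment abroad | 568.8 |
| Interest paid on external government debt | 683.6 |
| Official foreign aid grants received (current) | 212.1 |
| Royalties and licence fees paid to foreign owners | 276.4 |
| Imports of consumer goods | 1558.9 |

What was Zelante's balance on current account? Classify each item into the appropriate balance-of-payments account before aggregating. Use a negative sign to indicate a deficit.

-1264.3

Goods: -1558.9 + 1911.5 - 2962.1 = -2609.5
Services: -276.4 + 320.4 = 44.0
Primary income: 693.0 - 683.6 + 568.8 = 578.2
Secondary income: -163.3 + 212.1 + 674.2 = 723.0
Current account = (-2609.5) + 44.0 + 578.2 + 723.0 = -1264.3
(Excluded from the current account — financial account: purchases of foreign government bonds by domestic residents 1916.8, foreign purchases of domestic corporate bonds 1093.1, domestic pension funds' purchases of foreign equities 1194.4; capital account: capital transfers received from emigrants 106.8.)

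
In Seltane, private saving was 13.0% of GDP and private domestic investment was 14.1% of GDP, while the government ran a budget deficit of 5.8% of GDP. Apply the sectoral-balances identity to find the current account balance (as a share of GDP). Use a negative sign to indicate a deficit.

By the sectoral-balances identity, CA = (S_private - I) + (T - G).
Private balance = 13.0 - 14.1 = -1.1
Government balance (T - G) = -5.8
CA = -1.1 + (-5.8) = -6.9

-6.9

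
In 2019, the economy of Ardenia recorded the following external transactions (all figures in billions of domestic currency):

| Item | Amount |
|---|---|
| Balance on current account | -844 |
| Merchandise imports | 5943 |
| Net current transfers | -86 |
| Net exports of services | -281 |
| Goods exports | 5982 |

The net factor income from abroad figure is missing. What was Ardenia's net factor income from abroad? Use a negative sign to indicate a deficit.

Current account = goods balance + services balance + net primary income + net secondary income
Sum of the known components = -328
Net factor income from abroad = CA - (known components) = -844 - (-328) = -516

-516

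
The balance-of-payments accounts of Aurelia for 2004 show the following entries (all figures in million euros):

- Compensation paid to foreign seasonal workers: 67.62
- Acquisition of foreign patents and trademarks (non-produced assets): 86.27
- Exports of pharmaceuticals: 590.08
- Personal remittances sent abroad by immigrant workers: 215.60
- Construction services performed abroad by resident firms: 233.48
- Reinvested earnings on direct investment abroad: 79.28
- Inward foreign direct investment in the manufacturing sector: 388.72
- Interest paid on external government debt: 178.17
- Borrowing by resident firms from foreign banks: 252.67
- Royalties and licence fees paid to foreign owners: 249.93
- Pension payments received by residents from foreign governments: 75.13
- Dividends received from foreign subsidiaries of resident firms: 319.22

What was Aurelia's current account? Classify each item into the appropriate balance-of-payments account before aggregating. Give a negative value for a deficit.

585.87

Goods: 590.08
Services: -249.93 + 233.48 = -16.45
Primary income: -67.62 + 319.22 + 79.28 - 178.17 = 152.71
Secondary income: 75.13 - 215.60 = -140.47
Current account = 590.08 + (-16.45) + 152.71 + (-140.47) = 585.87
(Excluded from the current account — capital account: acquisition of foreign patents and trademarks (non-produced assets) 86.27; financial account: inward foreign direct investment in the manufacturing sector 388.72, borrowing by resident firms from foreign banks 252.67.)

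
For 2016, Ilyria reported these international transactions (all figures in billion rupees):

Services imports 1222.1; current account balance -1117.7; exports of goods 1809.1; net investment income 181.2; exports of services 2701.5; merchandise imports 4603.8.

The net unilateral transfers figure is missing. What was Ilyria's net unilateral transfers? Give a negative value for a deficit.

Current account = goods balance + services balance + net primary income + net secondary income
Sum of the known components = -1134.1
Net unilateral transfers = CA - (known components) = -1117.7 - (-1134.1) = 16.4

16.4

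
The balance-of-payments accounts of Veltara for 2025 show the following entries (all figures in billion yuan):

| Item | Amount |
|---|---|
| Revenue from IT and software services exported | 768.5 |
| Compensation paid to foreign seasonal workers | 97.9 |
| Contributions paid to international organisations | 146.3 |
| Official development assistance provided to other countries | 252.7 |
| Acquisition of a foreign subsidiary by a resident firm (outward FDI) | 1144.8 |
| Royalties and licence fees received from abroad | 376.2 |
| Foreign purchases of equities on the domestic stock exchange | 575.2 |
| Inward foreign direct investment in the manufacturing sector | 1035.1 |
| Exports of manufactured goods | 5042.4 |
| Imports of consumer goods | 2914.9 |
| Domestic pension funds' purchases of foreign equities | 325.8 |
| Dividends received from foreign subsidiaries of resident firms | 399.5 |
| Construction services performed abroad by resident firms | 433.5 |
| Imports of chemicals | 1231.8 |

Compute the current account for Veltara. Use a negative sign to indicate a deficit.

2376.5

Goods: -1231.8 - 2914.9 + 5042.4 = 895.7
Services: 376.2 + 433.5 + 768.5 = 1578.2
Primary income: -97.9 + 399.5 = 301.6
Secondary income: -252.7 - 146.3 = -399.0
Current account = 895.7 + 1578.2 + 301.6 + (-399.0) = 2376.5
(Excluded from the current account — financial account: acquisition of a foreign subsidiary by a resident firm (outward FDI) 1144.8, foreign purchases of equities on the domestic stock exchange 575.2, inward foreign direct investment in the manufacturing sector 1035.1, domestic pension funds' purchases of foreign equities 325.8.)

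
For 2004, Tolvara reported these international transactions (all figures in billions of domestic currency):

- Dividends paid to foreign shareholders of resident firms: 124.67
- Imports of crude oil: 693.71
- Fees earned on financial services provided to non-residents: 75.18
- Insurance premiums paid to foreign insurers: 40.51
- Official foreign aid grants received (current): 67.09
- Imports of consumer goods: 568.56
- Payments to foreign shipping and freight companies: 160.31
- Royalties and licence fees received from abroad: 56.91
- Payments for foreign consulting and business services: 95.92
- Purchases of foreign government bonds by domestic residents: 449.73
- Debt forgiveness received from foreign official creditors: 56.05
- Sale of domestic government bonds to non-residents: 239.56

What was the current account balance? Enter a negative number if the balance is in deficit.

Goods: -568.56 - 693.71 = -1262.27
Services: 56.91 - 40.51 + 75.18 - 160.31 - 95.92 = -164.65
Primary income: -124.67
Secondary income: 67.09
Current account = (-1262.27) + (-164.65) + (-124.67) + 67.09 = -1484.50
(Excluded from the current account — financial account: purchases of foreign government bonds by domestic residents 449.73, sale of domestic government bonds to non-residents 239.56; capital account: debt forgiveness received from foreign official creditors 56.05.)

-1484.50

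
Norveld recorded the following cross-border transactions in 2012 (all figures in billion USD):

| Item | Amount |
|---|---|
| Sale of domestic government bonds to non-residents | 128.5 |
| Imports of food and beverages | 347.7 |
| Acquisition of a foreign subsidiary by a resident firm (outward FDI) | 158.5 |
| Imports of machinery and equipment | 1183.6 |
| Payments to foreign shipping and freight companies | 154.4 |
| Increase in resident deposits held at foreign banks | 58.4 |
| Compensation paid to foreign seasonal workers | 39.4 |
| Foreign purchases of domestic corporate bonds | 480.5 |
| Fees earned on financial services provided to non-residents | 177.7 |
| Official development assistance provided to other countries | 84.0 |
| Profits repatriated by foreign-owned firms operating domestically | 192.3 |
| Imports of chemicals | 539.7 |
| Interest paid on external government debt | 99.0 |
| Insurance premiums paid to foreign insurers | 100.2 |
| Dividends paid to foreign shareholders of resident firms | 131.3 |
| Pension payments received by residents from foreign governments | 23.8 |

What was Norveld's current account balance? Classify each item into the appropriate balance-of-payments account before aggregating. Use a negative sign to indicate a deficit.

-2670.1

Goods: -1183.6 - 347.7 - 539.7 = -2071.0
Services: -154.4 - 100.2 + 177.7 = -76.9
Primary income: -192.3 - 39.4 - 99.0 - 131.3 = -462.0
Secondary income: 23.8 - 84.0 = -60.2
Current account = (-2071.0) + (-76.9) + (-462.0) + (-60.2) = -2670.1
(Excluded from the current account — financial account: sale of domestic government bonds to non-residents 128.5, acquisition of a foreign subsidiary by a resident firm (outward FDI) 158.5, increase in resident deposits held at foreign banks 58.4, foreign purchases of domestic corporate bonds 480.5.)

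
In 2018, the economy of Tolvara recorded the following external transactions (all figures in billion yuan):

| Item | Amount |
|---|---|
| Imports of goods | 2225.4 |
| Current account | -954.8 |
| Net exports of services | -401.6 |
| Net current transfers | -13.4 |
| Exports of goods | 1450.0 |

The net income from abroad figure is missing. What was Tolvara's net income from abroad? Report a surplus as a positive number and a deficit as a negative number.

Current account = goods balance + services balance + net primary income + net secondary income
Sum of the known components = -1190.4
Net income from abroad = CA - (known components) = -954.8 - (-1190.4) = 235.6

235.6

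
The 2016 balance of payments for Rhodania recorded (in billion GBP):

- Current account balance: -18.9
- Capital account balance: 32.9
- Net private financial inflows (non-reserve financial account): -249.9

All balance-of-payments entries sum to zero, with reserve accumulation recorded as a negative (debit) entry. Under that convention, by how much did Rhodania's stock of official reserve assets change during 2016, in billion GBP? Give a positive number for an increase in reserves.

-235.9

Official reserve transactions balance = -((-18.9) + 32.9 + (-249.9)) = 235.9
An accumulation of reserves is recorded as a debit (negative entry), so the change in the stock of reserves is the negative of that balance.
Change in official reserves = -(235.9) = -235.9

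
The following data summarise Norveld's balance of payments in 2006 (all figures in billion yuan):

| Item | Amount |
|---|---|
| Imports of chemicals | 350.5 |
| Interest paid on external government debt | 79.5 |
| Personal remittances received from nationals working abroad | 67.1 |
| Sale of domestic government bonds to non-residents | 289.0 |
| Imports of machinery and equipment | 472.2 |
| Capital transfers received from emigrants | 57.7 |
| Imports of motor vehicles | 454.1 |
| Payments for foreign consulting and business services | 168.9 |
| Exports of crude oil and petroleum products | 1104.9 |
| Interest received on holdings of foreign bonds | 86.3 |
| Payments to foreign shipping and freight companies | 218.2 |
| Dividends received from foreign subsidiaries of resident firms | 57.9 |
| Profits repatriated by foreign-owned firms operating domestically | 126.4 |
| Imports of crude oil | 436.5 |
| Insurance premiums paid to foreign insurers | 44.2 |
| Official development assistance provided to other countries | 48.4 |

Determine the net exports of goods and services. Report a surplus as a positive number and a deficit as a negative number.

-1039.7

Goods: -472.2 - 454.1 + 1104.9 - 350.5 - 436.5 = -608.4
Services: -168.9 - 44.2 - 218.2 = -431.3
Trade balance = -608.4 + (-431.3) = -1039.7
(Excluded from the trade balance — primary income: interest paid on external government debt 79.5, interest received on holdings of foreign bonds 86.3, dividends received from foreign subsidiaries of resident firms 57.9, profits repatriated by foreign-owned firms operating domestically 126.4; secondary income: personal remittances received from nationals working abroad 67.1, official development assistance provided to other countries 48.4; financial account: sale of domestic government bonds to non-residents 289.0; capital account: capital transfers received from emigrants 57.7.)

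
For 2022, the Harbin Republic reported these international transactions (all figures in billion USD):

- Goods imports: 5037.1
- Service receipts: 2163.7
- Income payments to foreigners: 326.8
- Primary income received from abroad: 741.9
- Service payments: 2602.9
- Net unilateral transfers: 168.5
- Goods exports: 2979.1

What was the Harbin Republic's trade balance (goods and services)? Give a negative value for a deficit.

Goods balance = 2979.1 - 5037.1 = -2058.0
Services balance = 2163.7 - 2602.9 = -439.2
Trade balance (goods + services) = -2058.0 + (-439.2) = -2497.2

-2497.2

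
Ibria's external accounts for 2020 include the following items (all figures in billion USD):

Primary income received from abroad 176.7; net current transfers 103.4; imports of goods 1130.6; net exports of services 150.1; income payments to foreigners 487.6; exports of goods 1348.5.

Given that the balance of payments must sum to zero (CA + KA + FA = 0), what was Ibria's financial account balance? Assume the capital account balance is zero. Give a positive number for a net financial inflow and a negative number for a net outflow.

Goods balance = 1348.5 - 1130.6 = 217.9
Services balance = 150.1
Trade balance (goods + services) = 217.9 + 150.1 = 368.0
Net primary income = 176.7 - 487.6 = -310.9
Net secondary income = 103.4
Current account = 368.0 + (-310.9) + 103.4 = 160.5
Financial account = -(160.5) = -160.5

-160.5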